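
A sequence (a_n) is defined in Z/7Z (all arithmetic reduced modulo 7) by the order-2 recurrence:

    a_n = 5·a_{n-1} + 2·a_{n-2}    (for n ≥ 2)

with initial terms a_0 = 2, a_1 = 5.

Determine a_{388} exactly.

0

a_2 = 5·5 + 2·2 = 1
a_3 = 5·1 + 2·5 = 1
a_4 = 5·1 + 2·1 = 0
a_5 = 5·0 + 2·1 = 2
a_6 = 5·2 + 2·0 = 3
a_7 = 5·3 + 2·2 = 5
a_8 = 5·5 + 2·3 = 3
a_9 = 5·3 + 2·5 = 4
a_10 = 5·4 + 2·3 = 5
a_11 = 5·5 + 2·4 = 5
a_12 = 5·5 + 2·5 = 0
a_13 = 5·0 + 2·5 = 3
a_14 = 5·3 + 2·0 = 1
a_15 = 5·1 + 2·3 = 4
a_16 = 5·4 + 2·1 = 1
a_17 = 5·1 + 2·4 = 6
a_18 = 5·6 + 2·1 = 4
a_19 = 5·4 + 2·6 = 4
a_20 = 5·4 + 2·4 = 0
a_21 = 5·0 + 2·4 = 1
a_22 = 5·1 + 2·0 = 5
a_23 = 5·5 + 2·1 = 6
a_24 = 5·6 + 2·5 = 5
a_25 = 5·5 + 2·6 = 2
a_26 = 5·2 + 2·5 = 6
a_27 = 5·6 + 2·2 = 6
a_28 = 5·6 + 2·6 = 0
a_29 = 5·0 + 2·6 = 5
a_30 = 5·5 + 2·0 = 4
a_31 = 5·4 + 2·5 = 2
a_32 = 5·2 + 2·4 = 4
a_33 = 5·4 + 2·2 = 3
a_34 = 5·3 + 2·4 = 2
a_35 = 5·2 + 2·3 = 2
a_36 = 5·2 + 2·2 = 0
a_37 = 5·0 + 2·2 = 4
a_38 = 5·4 + 2·0 = 6
a_39 = 5·6 + 2·4 = 3
a_40 = 5·3 + 2·6 = 6
a_41 = 5·6 + 2·3 = 1
a_42 = 5·1 + 2·6 = 3
a_43 = 5·3 + 2·1 = 3
a_44 = 5·3 + 2·3 = 0
a_45 = 5·0 + 2·3 = 6
a_46 = 5·6 + 2·0 = 2
a_47 = 5·2 + 2·6 = 1
a_48 = 5·1 + 2·2 = 2
a_49 = 5·2 + 2·1 = 5
(a_48, a_49) = (2, 5) = (a_0, a_1), so the sequence has period 48.
388 ≡ 4 (mod 48), hence a_388 = a_4 = 0.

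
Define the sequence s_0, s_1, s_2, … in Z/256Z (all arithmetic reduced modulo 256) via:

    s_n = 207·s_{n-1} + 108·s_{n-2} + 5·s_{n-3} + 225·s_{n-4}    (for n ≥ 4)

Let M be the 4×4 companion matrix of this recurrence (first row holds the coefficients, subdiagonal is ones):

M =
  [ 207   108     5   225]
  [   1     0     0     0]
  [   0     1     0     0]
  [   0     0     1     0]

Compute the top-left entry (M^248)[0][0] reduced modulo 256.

(M^248)[0][0] is the top entry after applying M 248 times to the unit state (1, 0, 0, 0). Equivalently it is h_{251} for the auxiliary sequence (h_n) obeying the same recurrence with h_3 = 1 and h_i = 0 for 0 ≤ i < 3:
h_4 = 207·1 + 108·0 + 5·0 + 225·0 = 207
h_5 = 207·207 + 108·1 + 5·0 + 225·0 = 205
h_6 = 207·205 + 108·207 + 5·1 + 225·0 = 28
h_7 = 207·28 + 108·205 + 5·207 + 225·1 = 12
h_8 = 207·12 + 108·28 + 5·205 + 225·207 = 116
h_9 = 207·116 + 108·12 + 5·28 + 225·205 = 149
Continuing the recurrence:
  h_10 = 67;  h_11 = 217;  h_12 = 152;  h_13 = 184;  h_14 = 8;  h_15 = 201
  h_16 = 23;  h_17 = 69;  h_18 = 116;  h_19 = 4;  h_20 = 188;  h_21 = 157
  h_22 = 75;  h_23 = 17;  h_24 = 176;  h_25 = 240;  h_26 = 144;  h_27 = 17
  h_28 = 223;  h_29 = 61;  h_30 = 76;  h_31 = 124;  h_32 = 132;  h_33 = 37
  h_34 = 211;  h_35 = 201;  h_36 = 72;  h_37 = 168;  h_38 = 152;  h_39 = 217
  h_40 = 39;  h_41 = 181;  h_42 = 164;  h_43 = 116;  h_44 = 204;  h_45 = 45
  h_46 = 219;  h_47 = 1;  h_48 = 96;  h_49 = 224;  h_50 = 32;  h_51 = 33
  h_52 = 239;  h_53 = 173;  h_54 = 124;  h_55 = 236;  h_56 = 148;  h_57 = 181
  h_58 = 99;  h_59 = 185;  h_60 = 248;  h_61 = 152;  h_62 = 40;  h_63 = 233
  h_64 = 55;  h_65 = 37;  h_66 = 212;  h_67 = 228;  h_68 = 220;  h_69 = 189
  h_70 = 107;  h_71 = 241;  h_72 = 16;  h_73 = 208;  h_74 = 176;  h_75 = 49
  h_76 = 255;  h_77 = 29;  h_78 = 172;  h_79 = 92;  h_80 = 164;  h_81 = 69
  h_82 = 243;  h_83 = 169;  h_84 = 168;  h_85 = 136;  h_86 = 184;  h_87 = 249
  h_88 = 71;  h_89 = 149;  h_90 = 4;  h_91 = 84;  h_92 = 236;  h_93 = 77
  h_94 = 251;  h_95 = 225;  h_96 = 192;  h_97 = 192;  h_98 = 64;  h_99 = 65
  h_100 = 15;  h_101 = 141;  h_102 = 220;  h_103 = 204;  h_104 = 180;  h_105 = 213
  h_106 = 131;  h_107 = 153;  h_108 = 88;  h_109 = 120;  h_110 = 72;  h_111 = 9
  h_112 = 87;  h_113 = 5;  h_114 = 52;  h_115 = 196;  h_116 = 252;  h_117 = 221
  h_118 = 139;  h_119 = 209;  h_120 = 112;  h_121 = 176;  h_122 = 208;  h_123 = 81
  h_124 = 31;  h_125 = 253;  h_126 = 12;  h_127 = 60;  h_128 = 196;  h_129 = 101
  h_130 = 19;  h_131 = 137;  h_132 = 8;  h_133 = 104;  h_134 = 216;  h_135 = 25
  h_136 = 103;  h_137 = 117;  h_138 = 100;  h_139 = 52;  h_140 = 12;  h_141 = 109
  h_142 = 27;  h_143 = 193;  h_144 = 32;  h_145 = 160;  h_146 = 96;  h_147 = 97
  h_148 = 47;  h_149 = 109;  h_150 = 60;  h_151 = 172;  h_152 = 212;  h_153 = 245
  h_154 = 163;  h_155 = 121;  h_156 = 184;  h_157 = 88;  h_158 = 104;  h_159 = 41
  h_160 = 119;  h_161 = 229;  h_162 = 148;  h_163 = 164;  h_164 = 28;  h_165 = 253
  h_166 = 171;  h_167 = 177;  h_168 = 208;  h_169 = 144;  h_170 = 240;  h_171 = 113
  h_172 = 63;  h_173 = 221;  h_174 = 108;  h_175 = 28;  h_176 = 228;  h_177 = 133
  h_178 = 51;  h_179 = 105;  h_180 = 104;  h_181 = 72;  h_182 = 248;  h_183 = 57
  h_184 = 135;  h_185 = 85;  h_186 = 196;  h_187 = 20;  h_188 = 44;  h_189 = 141
  h_190 = 59;  h_191 = 161;  h_192 = 128;  h_193 = 128;  h_194 = 128;  h_195 = 129
  h_196 = 79;  h_197 = 77;  h_198 = 156;  h_199 = 140;  h_200 = 244;  h_201 = 21
  h_202 = 195;  h_203 = 89;  h_204 = 24;  h_205 = 56;  h_206 = 136;  h_207 = 73
  h_208 = 151;  h_209 = 197;  h_210 = 244;  h_211 = 132;  h_212 = 60;  h_213 = 29
  h_214 = 203;  h_215 = 145;  h_216 = 48;  h_217 = 112;  h_218 = 16;  h_219 = 145
  h_220 = 95;  h_221 = 189;  h_222 = 204;  h_223 = 252;  h_224 = 4;  h_225 = 165
  h_226 = 83;  h_227 = 73;  h_228 = 200;  h_229 = 40;  h_230 = 24;  h_231 = 89
  h_232 = 167;  h_233 = 53;  h_234 = 36;  h_235 = 244;  h_236 = 76;  h_237 = 173
  h_238 = 91;  h_239 = 129;  h_240 = 224;  h_241 = 96;  h_242 = 160;  h_243 = 161
  h_244 = 111;  h_245 = 45;  h_246 = 252;  h_247 = 108;  h_248 = 20;  h_249 = 53
h_250 = 207·53 + 108·20 + 5·108 + 225·252 = 227
h_251 = 207·227 + 108·53 + 5·20 + 225·108 = 57

57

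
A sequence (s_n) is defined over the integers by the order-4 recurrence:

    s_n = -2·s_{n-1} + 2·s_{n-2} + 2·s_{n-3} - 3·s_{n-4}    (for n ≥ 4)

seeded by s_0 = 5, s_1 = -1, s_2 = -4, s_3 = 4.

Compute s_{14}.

-126680

s_4 = -2·4 + 2·-4 + 2·-1 + -3·5 = -33
s_5 = -2·-33 + 2·4 + 2·-4 + -3·-1 = 69
s_6 = -2·69 + 2·-33 + 2·4 + -3·-4 = -184
s_7 = -2·-184 + 2·69 + 2·-33 + -3·4 = 428
s_8 = -2·428 + 2·-184 + 2·69 + -3·-33 = -987
s_9 = -2·-987 + 2·428 + 2·-184 + -3·69 = 2255
s_10 = -2·2255 + 2·-987 + 2·428 + -3·-184 = -5076
s_11 = -2·-5076 + 2·2255 + 2·-987 + -3·428 = 11404
s_12 = -2·11404 + 2·-5076 + 2·2255 + -3·-987 = -25489
s_13 = -2·-25489 + 2·11404 + 2·-5076 + -3·2255 = 56869
s_14 = -2·56869 + 2·-25489 + 2·11404 + -3·-5076 = -126680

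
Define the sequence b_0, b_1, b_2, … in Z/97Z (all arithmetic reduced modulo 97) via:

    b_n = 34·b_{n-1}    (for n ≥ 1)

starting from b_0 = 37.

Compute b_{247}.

b_1 = 34·37 = 94
b_2 = 34·94 = 92
b_3 = 34·92 = 24
b_4 = 34·24 = 40
b_5 = 34·40 = 2
b_6 = 34·2 = 68
b_7 = 34·68 = 81
b_8 = 34·81 = 38
b_9 = 34·38 = 31
b_10 = 34·31 = 84
b_11 = 34·84 = 43
b_12 = 34·43 = 7
b_13 = 34·7 = 44
b_14 = 34·44 = 41
b_15 = 34·41 = 36
b_16 = 34·36 = 60
b_17 = 34·60 = 3
b_18 = 34·3 = 5
b_19 = 34·5 = 73
b_20 = 34·73 = 57
b_21 = 34·57 = 95
b_22 = 34·95 = 29
b_23 = 34·29 = 16
b_24 = 34·16 = 59
b_25 = 34·59 = 66
b_26 = 34·66 = 13
b_27 = 34·13 = 54
b_28 = 34·54 = 90
b_29 = 34·90 = 53
b_30 = 34·53 = 56
b_31 = 34·56 = 61
b_32 = 34·61 = 37
(b_32) = (37) = (b_0), so the sequence has period 32.
247 ≡ 23 (mod 32), hence b_247 = b_23 = 16.

16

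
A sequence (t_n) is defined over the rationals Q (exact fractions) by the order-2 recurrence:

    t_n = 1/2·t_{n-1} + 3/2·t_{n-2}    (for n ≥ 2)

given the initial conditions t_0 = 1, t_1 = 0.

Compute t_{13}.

t_2 = 1/2·0 + 3/2·1 = 3/2
t_3 = 1/2·3/2 + 3/2·0 = 3/4
t_4 = 1/2·3/4 + 3/2·3/2 = 21/8
t_5 = 1/2·21/8 + 3/2·3/4 = 39/16
t_6 = 1/2·39/16 + 3/2·21/8 = 165/32
t_7 = 1/2·165/32 + 3/2·39/16 = 399/64
t_8 = 1/2·399/64 + 3/2·165/32 = 1389/128
t_9 = 1/2·1389/128 + 3/2·399/64 = 3783/256
t_10 = 1/2·3783/256 + 3/2·1389/128 = 12117/512
t_11 = 1/2·12117/512 + 3/2·3783/256 = 34815/1024
t_12 = 1/2·34815/1024 + 3/2·12117/512 = 107517/2048
t_13 = 1/2·107517/2048 + 3/2·34815/1024 = 316407/4096

316407/4096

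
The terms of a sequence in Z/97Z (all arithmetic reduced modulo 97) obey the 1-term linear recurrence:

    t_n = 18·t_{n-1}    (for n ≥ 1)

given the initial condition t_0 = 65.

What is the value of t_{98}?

11

t_1 = 18·65 = 6
t_2 = 18·6 = 11
t_3 = 18·11 = 4
t_4 = 18·4 = 72
t_5 = 18·72 = 35
t_6 = 18·35 = 48
t_7 = 18·48 = 88
t_8 = 18·88 = 32
t_9 = 18·32 = 91
t_10 = 18·91 = 86
t_11 = 18·86 = 93
t_12 = 18·93 = 25
t_13 = 18·25 = 62
t_14 = 18·62 = 49
t_15 = 18·49 = 9
t_16 = 18·9 = 65
(t_16) = (65) = (t_0), so the sequence has period 16.
98 ≡ 2 (mod 16), hence t_98 = t_2 = 11.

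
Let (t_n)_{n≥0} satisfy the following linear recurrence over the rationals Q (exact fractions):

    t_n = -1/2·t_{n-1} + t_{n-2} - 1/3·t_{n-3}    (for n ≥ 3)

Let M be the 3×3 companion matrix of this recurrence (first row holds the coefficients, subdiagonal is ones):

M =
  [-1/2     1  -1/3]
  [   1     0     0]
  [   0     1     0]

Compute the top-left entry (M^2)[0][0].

(M^2)[0][0] is the top entry after applying M 2 times to the unit state (1, 0, 0). Equivalently it is h_{4} for the auxiliary sequence (h_n) obeying the same recurrence with h_2 = 1 and h_i = 0 for 0 ≤ i < 2:
h_3 = -1/2·1 + 1·0 + -1/3·0 = -1/2
h_4 = -1/2·-1/2 + 1·1 + -1/3·0 = 5/4

5/4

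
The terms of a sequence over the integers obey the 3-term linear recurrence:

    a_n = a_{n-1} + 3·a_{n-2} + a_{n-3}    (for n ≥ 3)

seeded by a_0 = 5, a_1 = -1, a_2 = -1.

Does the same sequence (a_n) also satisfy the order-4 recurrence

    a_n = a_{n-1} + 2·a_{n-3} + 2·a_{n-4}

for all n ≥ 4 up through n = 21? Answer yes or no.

no

Terms a_0..a_21: 5, -1, -1, 1, -3, -1, -9, -15, -43, -97, -241, -575, -1395, -3361, -8121, -19599, -47323, -114241, -275809, -665855, -1607523, -3880897
n=4: candidate gives 9, actual a_4 = -3 ✗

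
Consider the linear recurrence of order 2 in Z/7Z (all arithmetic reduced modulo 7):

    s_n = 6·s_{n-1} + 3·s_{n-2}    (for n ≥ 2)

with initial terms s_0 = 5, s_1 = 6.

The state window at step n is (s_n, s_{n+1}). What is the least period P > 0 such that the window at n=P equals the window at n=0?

n=0: window = (5, 6)
n=1: window = (6, 2)
n=2: window = (2, 2)
n=3: window = (2, 4)
n=4: window = (4, 2)
n=5: window = (2, 3)
n=6: window = (3, 3)
n=7: window = (3, 6)
n=8: window = (6, 3)
n=9: window = (3, 1)
n=10: window = (1, 1)
n=11: window = (1, 2)
n=12: window = (2, 1)
n=13: window = (1, 5)
n=14: window = (5, 5)
n=15: window = (5, 3)
n=16: window = (3, 5)
n=17: window = (5, 4)
n=18: window = (4, 4)
n=19: window = (4, 1)
n=20: window = (1, 4)
n=21: window = (4, 6)
n=22: window = (6, 6)
n=23: window = (6, 5)
n=24: window = (5, 6)
window at n=24 equals window at n=0 → period = 24

24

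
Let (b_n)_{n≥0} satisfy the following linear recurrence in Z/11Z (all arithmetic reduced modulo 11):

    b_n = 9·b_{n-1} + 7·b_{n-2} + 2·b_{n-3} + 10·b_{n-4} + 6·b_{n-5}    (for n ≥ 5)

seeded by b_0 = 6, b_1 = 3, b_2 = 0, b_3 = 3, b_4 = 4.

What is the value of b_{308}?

2

b_5 = 9·4 + 7·3 + 2·0 + 10·3 + 6·6 = 2
b_6 = 9·2 + 7·4 + 2·3 + 10·0 + 6·3 = 4
b_7 = 9·4 + 7·2 + 2·4 + 10·3 + 6·0 = 0
b_8 = 9·0 + 7·4 + 2·2 + 10·4 + 6·3 = 2
b_9 = 9·2 + 7·0 + 2·4 + 10·2 + 6·4 = 4
b_10 = 9·4 + 7·2 + 2·0 + 10·4 + 6·2 = 3
Continuing the recurrence:
  b_11 = 6;  b_12 = 4;  b_13 = 4;  b_14 = 9;  b_15 = 8;  b_16 = 10
  b_17 = 8;  b_18 = 8;  b_19 = 7;  b_20 = 8;  b_21 = 2;  b_22 = 7
  b_23 = 2;  b_24 = 6;  b_25 = 7;  b_26 = 4;  b_27 = 5;  b_28 = 5
  b_29 = 7;  b_30 = 3;  b_31 = 6;  b_32 = 4;  b_33 = 8;  b_34 = 8
  b_35 = 5;  b_36 = 6;  b_37 = 0;  b_38 = 4;  b_39 = 3;  b_40 = 2
  b_41 = 6;  b_42 = 4;  b_43 = 4;  b_44 = 4;  b_45 = 1;  b_46 = 0
  b_47 = 2;  b_48 = 7;  b_49 = 1;  b_50 = 2;  b_51 = 4;  b_52 = 2
  b_53 = 3;  b_54 = 9;  b_55 = 4;  b_56 = 6;  b_57 = 10;  b_58 = 6
  b_59 = 10;  b_60 = 5;  b_61 = 10;  b_62 = 1;  b_63 = 5;  b_64 = 6
  b_65 = 1;  b_66 = 10;  b_67 = 0;  b_68 = 8;  b_69 = 6;  b_70 = 7
  b_71 = 5;  b_72 = 10;  b_73 = 5;  b_74 = 0;  b_75 = 4;  b_76 = 0
  b_77 = 6;  b_78 = 4;  b_79 = 8;  b_80 = 4;  b_81 = 6;  b_82 = 9
  b_83 = 4;  b_84 = 1;  b_85 = 7;  b_86 = 6;  b_87 = 1;  b_88 = 0
  b_89 = 7;  b_90 = 2;  b_91 = 3;  b_92 = 6;  b_93 = 6;  b_94 = 10
  b_95 = 10;  b_96 = 8;  b_97 = 5;  b_98 = 4;  b_99 = 5;  b_100 = 3
  b_101 = 3;  b_102 = 7;  b_103 = 10;  b_104 = 7;  b_105 = 8;  b_106 = 9
  b_107 = 7;  b_108 = 8;  b_109 = 8;  b_110 = 5;  b_111 = 10;  b_112 = 10
  b_113 = 1;  b_114 = 10;  b_115 = 5;  b_116 = 2;  b_117 = 0;  b_118 = 9
  b_119 = 8;  b_120 = 9;  b_121 = 2;  b_122 = 0;  b_123 = 1;  b_124 = 8
  b_125 = 10;  b_126 = 6;  b_127 = 7;  b_128 = 2;  b_129 = 7;  b_130 = 2
  b_131 = 1;  b_132 = 0;  b_133 = 5;  b_134 = 10;  b_135 = 4;  b_136 = 1
  b_137 = 8;  b_138 = 8;  b_139 = 10;  b_140 = 9;  b_141 = 0;  b_142 = 2
  b_143 = 8;  b_144 = 5;  b_145 = 5;  b_146 = 6;  b_147 = 4;  b_148 = 10
  b_149 = 1;  b_150 = 1;  b_151 = 2;  b_152 = 8;  b_153 = 4;  b_154 = 2
  b_155 = 0;  b_156 = 4;  b_157 = 7;  b_158 = 3;  b_159 = 8;  b_160 = 4
  b_161 = 5;  b_162 = 7;  b_163 = 6;  b_164 = 3;  b_165 = 3;  b_166 = 6
  b_167 = 7;  b_168 = 1;  b_169 = 8;  b_170 = 6;  b_171 = 9;  b_172 = 4
  b_173 = 10;  b_174 = 2;  b_175 = 2;  b_176 = 3;  b_177 = 4;  b_178 = 9
  b_179 = 4;  b_180 = 6;  b_181 = 4;  b_182 = 2;  b_183 = 9;  b_184 = 0
  b_185 = 0;  b_186 = 7;  b_187 = 0;  b_188 = 4;  b_189 = 6;  b_190 = 9
  b_191 = 8;  b_192 = 0;  b_193 = 4;  b_194 = 2;  b_195 = 4;  b_196 = 7
  b_197 = 3;  b_198 = 7;  b_199 = 7;  b_200 = 3;  b_201 = 8;  b_202 = 8
  b_203 = 4;  b_204 = 4;  b_205 = 2;  b_206 = 6;  b_207 = 10;  b_208 = 2
  b_209 = 1;  b_210 = 5;  b_211 = 5;  b_212 = 8;  b_213 = 7;  b_214 = 9
  b_215 = 6;  b_216 = 10;  b_217 = 4;  b_218 = 8;  b_219 = 3;  b_220 = 7
  b_221 = 2;  b_222 = 1;  b_223 = 5;  b_224 = 1;  b_225 = 9;  b_226 = 10
  b_227 = 2;  b_228 = 3;  b_229 = 3;  b_230 = 8;  b_231 = 3;  b_232 = 10
  b_233 = 10;  b_234 = 0;  b_235 = 3;  b_236 = 0;  b_237 = 5;  b_238 = 1
  b_239 = 8;  b_240 = 8;  b_241 = 4;  b_242 = 5;  b_243 = 10;  b_244 = 8
  b_245 = 9;  b_246 = 0;  b_247 = 0;  b_248 = 4;  b_249 = 9;  b_250 = 9
  b_251 = 9;  b_252 = 4;  b_253 = 0;  b_254 = 3;  b_255 = 3;  b_256 = 10
  b_257 = 9;  b_258 = 0;  b_259 = 10;  b_260 = 6;  b_261 = 10;  b_262 = 8
  b_263 = 1;  b_264 = 7;  b_265 = 2;  b_266 = 0;  b_267 = 9;  b_268 = 7
  b_269 = 1;  b_270 = 0;  b_271 = 1;  b_272 = 3;  b_273 = 9;  b_274 = 0
  b_275 = 2;  b_276 = 6;  b_277 = 0;  b_278 = 1;  b_279 = 8;  b_280 = 8
  b_281 = 1;  b_282 = 3;  b_283 = 4;  b_284 = 0;  b_285 = 4;  b_286 = 3
  b_287 = 3;  b_288 = 3;  b_289 = 6;  b_290 = 3;  b_291 = 2;  b_292 = 0
  b_293 = 10;  b_294 = 6;  b_295 = 8;  b_296 = 3;  b_297 = 8;  b_298 = 9
  b_299 = 6;  b_300 = 2;  b_301 = 0;  b_302 = 10;  b_303 = 10;  b_304 = 7
  b_305 = 0;  b_306 = 4
b_307 = 9·4 + 7·0 + 2·7 + 10·10 + 6·10 = 1
b_308 = 9·1 + 7·4 + 2·0 + 10·7 + 6·10 = 2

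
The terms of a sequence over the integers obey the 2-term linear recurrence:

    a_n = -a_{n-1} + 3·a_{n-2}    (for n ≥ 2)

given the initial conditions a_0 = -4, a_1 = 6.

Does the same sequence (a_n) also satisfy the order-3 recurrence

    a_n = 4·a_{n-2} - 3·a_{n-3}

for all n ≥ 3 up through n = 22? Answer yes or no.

yes

Terms a_0..a_22: -4, 6, -18, 36, -90, 198, -468, 1062, -2466, 5652, -13050, 30006, -69156, 159174, -366642, 844164, -1944090, 4476582, -10308852, 23738598, -54665154, 125880948, -289876410
n=3: candidate gives 36, actual a_3 = 36 ✓
n=4: candidate gives -90, actual a_4 = -90 ✓
n=5: candidate gives 198, actual a_5 = 198 ✓
n=6: candidate gives -468, actual a_6 = -468 ✓
n=7: candidate gives 1062, actual a_7 = 1062 ✓
n=8: candidate gives -2466, actual a_8 = -2466 ✓
n=9: candidate gives 5652, actual a_9 = 5652 ✓
n=10: candidate gives -13050, actual a_10 = -13050 ✓
n=11: candidate gives 30006, actual a_11 = 30006 ✓
n=12: candidate gives -69156, actual a_12 = -69156 ✓
n=13: candidate gives 159174, actual a_13 = 159174 ✓
n=14: candidate gives -366642, actual a_14 = -366642 ✓
n=15: candidate gives 844164, actual a_15 = 844164 ✓
n=16: candidate gives -1944090, actual a_16 = -1944090 ✓
n=17: candidate gives 4476582, actual a_17 = 4476582 ✓
n=18: candidate gives -10308852, actual a_18 = -10308852 ✓
n=19: candidate gives 23738598, actual a_19 = 23738598 ✓
n=20: candidate gives -54665154, actual a_20 = -54665154 ✓
n=21: candidate gives 125880948, actual a_21 = 125880948 ✓
n=22: candidate gives -289876410, actual a_22 = -289876410 ✓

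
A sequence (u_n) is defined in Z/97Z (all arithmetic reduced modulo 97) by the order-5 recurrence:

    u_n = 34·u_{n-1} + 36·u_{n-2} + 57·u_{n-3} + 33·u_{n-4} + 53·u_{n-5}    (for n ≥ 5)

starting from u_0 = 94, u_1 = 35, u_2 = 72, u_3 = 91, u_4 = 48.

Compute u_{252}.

49

u_5 = 34·48 + 36·91 + 57·72 + 33·35 + 53·94 = 17
u_6 = 34·17 + 36·48 + 57·91 + 33·72 + 53·35 = 84
u_7 = 34·84 + 36·17 + 57·48 + 33·91 + 53·72 = 25
u_8 = 34·25 + 36·84 + 57·17 + 33·48 + 53·91 = 95
u_9 = 34·95 + 36·25 + 57·84 + 33·17 + 53·48 = 92
u_10 = 34·92 + 36·95 + 57·25 + 33·84 + 53·17 = 6
Continuing the recurrence:
  u_11 = 46;  u_12 = 38;  u_13 = 12;  u_14 = 63;  u_15 = 77;  u_16 = 47
  u_17 = 89;  u_18 = 85;  u_19 = 6;  u_20 = 1;  u_21 = 47;  u_22 = 89
  u_23 = 69;  u_24 = 44;  u_25 = 84;  u_26 = 27;  u_27 = 58;  u_28 = 37
  u_29 = 95;  u_30 = 19;  u_31 = 14;  u_32 = 6;  u_33 = 0;  u_34 = 80
  u_35 = 69;  u_36 = 55;  u_37 = 17;  u_38 = 13;  u_39 = 36;  u_40 = 82
  u_41 = 56;  u_42 = 90;  u_43 = 84;  u_44 = 31;  u_45 = 76;  u_46 = 70
  u_47 = 69;  u_48 = 26;  u_49 = 63;  u_50 = 60;  u_51 = 40;  u_52 = 83
  u_53 = 81;  u_54 = 52;  u_55 = 44;  u_56 = 40;  u_57 = 79;  u_58 = 33
  u_59 = 75;  u_60 = 59;  u_61 = 62;  u_62 = 9;  u_63 = 37;  u_64 = 77
  u_65 = 33;  u_66 = 80;  u_67 = 4;  u_68 = 87;  u_69 = 28;  u_70 = 68
  u_71 = 41;  u_72 = 82;  u_73 = 95;  u_74 = 25;  u_75 = 30;  u_76 = 89
  u_77 = 14;  u_78 = 95;  u_79 = 64;  u_80 = 57;  u_81 = 92;  u_82 = 95
  u_83 = 60;  u_84 = 69;  u_85 = 70;  u_86 = 96;  u_87 = 48;  u_88 = 82
  u_89 = 47;  u_90 = 2;  u_91 = 11;  u_92 = 33;  u_93 = 60;  u_94 = 10
  u_95 = 0;  u_96 = 20;  u_97 = 32;  u_98 = 80;  u_99 = 13;  u_100 = 83
  u_101 = 72;  u_102 = 37;  u_103 = 58;  u_104 = 69;  u_105 = 29;  u_106 = 76
  u_107 = 87;  u_108 = 88;  u_109 = 35;  u_110 = 73;  u_111 = 40;  u_112 = 15
  u_113 = 96;  u_114 = 66;  u_115 = 7;  u_116 = 31;  u_117 = 10;  u_118 = 3
  u_119 = 41;  u_120 = 71;  u_121 = 20;  u_122 = 91;  u_123 = 61;  u_124 = 45
  u_125 = 47;  u_126 = 88;  u_127 = 20;  u_128 = 90;  u_129 = 25;  u_130 = 52
  u_131 = 27;  u_132 = 0;  u_133 = 25;  u_134 = 95;  u_135 = 17;  u_136 = 64
  u_137 = 7;  u_138 = 17;  u_139 = 83;  u_140 = 56;  u_141 = 75;  u_142 = 44
  u_143 = 67;  u_144 = 28;  u_145 = 63;  u_146 = 77;  u_147 = 64;  u_148 = 16
  u_149 = 33;  u_150 = 71;  u_151 = 37;  u_152 = 12;  u_153 = 61;  u_154 = 74
  u_155 = 1;  u_156 = 93;  u_157 = 74;  u_158 = 53;  u_159 = 45;  u_160 = 11
  u_161 = 67;  u_162 = 46;  u_163 = 70;  u_164 = 30;  u_165 = 32;  u_166 = 72
  u_167 = 67;  u_168 = 45;  u_169 = 22;  u_170 = 74;  u_171 = 66;  u_172 = 43
  u_173 = 12;  u_174 = 14;  u_175 = 50;  u_176 = 45;  u_177 = 13;  u_178 = 93
  u_179 = 51;  u_180 = 64;  u_181 = 2;  u_182 = 16;  u_183 = 12;  u_184 = 93
  u_185 = 10;  u_186 = 59;  u_187 = 84;  u_188 = 40;  u_189 = 8;  u_190 = 53
  u_191 = 84;  u_192 = 31;  u_193 = 74;  u_194 = 20;  u_195 = 22;  u_196 = 6
  u_197 = 13;  u_198 = 92;  u_199 = 1;  u_200 = 19;  u_201 = 77;  u_202 = 3
  u_203 = 39;  u_204 = 4;  u_205 = 21;  u_206 = 83;  u_207 = 14;  u_208 = 70
  u_209 = 81;  u_210 = 30;  u_211 = 80;  u_212 = 23;  u_213 = 18;  u_214 = 31
  u_215 = 65;  u_216 = 39;  u_217 = 68;  u_218 = 86;  u_219 = 34;  u_220 = 56
  u_221 = 22;  u_222 = 86;  u_223 = 75;  u_224 = 74;  u_225 = 38;  u_226 = 13
  u_227 = 63;  u_228 = 38;  u_229 = 68;  u_230 = 14;  u_231 = 1;  u_232 = 83
  u_233 = 57;  u_234 = 28;  u_235 = 71;  u_236 = 54;  u_237 = 46;  u_238 = 54
  u_239 = 18;  u_240 = 53;  u_241 = 14;  u_242 = 64;  u_243 = 39;  u_244 = 50
  u_245 = 32;  u_246 = 11;  u_247 = 34;  u_248 = 12;  u_249 = 48;  u_250 = 47
u_251 = 34·47 + 36·48 + 57·12 + 33·34 + 53·11 = 89
u_252 = 34·89 + 36·47 + 57·48 + 33·12 + 53·34 = 49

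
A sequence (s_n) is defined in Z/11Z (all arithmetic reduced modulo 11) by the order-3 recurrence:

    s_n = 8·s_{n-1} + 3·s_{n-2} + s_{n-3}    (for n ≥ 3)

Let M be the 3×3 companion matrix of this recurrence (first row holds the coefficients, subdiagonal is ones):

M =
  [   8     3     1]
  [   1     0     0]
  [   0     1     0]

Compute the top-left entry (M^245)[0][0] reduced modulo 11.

1

(M^245)[0][0] is the top entry after applying M 245 times to the unit state (1, 0, 0). Equivalently it is h_{247} for the auxiliary sequence (h_n) obeying the same recurrence with h_2 = 1 and h_i = 0 for 0 ≤ i < 2:
h_3 = 8·1 + 3·0 + 1·0 = 8
h_4 = 8·8 + 3·1 + 1·0 = 1
h_5 = 8·1 + 3·8 + 1·1 = 0
h_6 = 8·0 + 3·1 + 1·8 = 0
h_7 = 8·0 + 3·0 + 1·1 = 1
(h_5, h_6, h_7) = (0, 0, 1) = (h_0, h_1, h_2), so the sequence has period 5.
247 ≡ 2 (mod 5), hence h_247 = h_2 = 1.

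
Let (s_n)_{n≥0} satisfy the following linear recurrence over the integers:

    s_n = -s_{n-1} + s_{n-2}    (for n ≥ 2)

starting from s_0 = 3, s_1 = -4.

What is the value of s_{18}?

15127

s_2 = -1·-4 + 1·3 = 7
s_3 = -1·7 + 1·-4 = -11
s_4 = -1·-11 + 1·7 = 18
s_5 = -1·18 + 1·-11 = -29
s_6 = -1·-29 + 1·18 = 47
s_7 = -1·47 + 1·-29 = -76
s_8 = -1·-76 + 1·47 = 123
s_9 = -1·123 + 1·-76 = -199
s_10 = -1·-199 + 1·123 = 322
s_11 = -1·322 + 1·-199 = -521
s_12 = -1·-521 + 1·322 = 843
s_13 = -1·843 + 1·-521 = -1364
s_14 = -1·-1364 + 1·843 = 2207
s_15 = -1·2207 + 1·-1364 = -3571
s_16 = -1·-3571 + 1·2207 = 5778
s_17 = -1·5778 + 1·-3571 = -9349
s_18 = -1·-9349 + 1·5778 = 15127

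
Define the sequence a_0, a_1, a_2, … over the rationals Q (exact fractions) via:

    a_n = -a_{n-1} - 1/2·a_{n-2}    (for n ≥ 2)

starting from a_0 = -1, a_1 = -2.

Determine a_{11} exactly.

a_2 = -1·-2 + -1/2·-1 = 5/2
a_3 = -1·5/2 + -1/2·-2 = -3/2
a_4 = -1·-3/2 + -1/2·5/2 = 1/4
a_5 = -1·1/4 + -1/2·-3/2 = 1/2
a_6 = -1·1/2 + -1/2·1/4 = -5/8
a_7 = -1·-5/8 + -1/2·1/2 = 3/8
a_8 = -1·3/8 + -1/2·-5/8 = -1/16
a_9 = -1·-1/16 + -1/2·3/8 = -1/8
a_10 = -1·-1/8 + -1/2·-1/16 = 5/32
a_11 = -1·5/32 + -1/2·-1/8 = -3/32

-3/32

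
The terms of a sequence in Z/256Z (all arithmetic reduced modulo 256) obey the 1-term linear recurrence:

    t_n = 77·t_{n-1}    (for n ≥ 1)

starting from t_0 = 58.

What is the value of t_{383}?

34

t_1 = 77·58 = 114
t_2 = 77·114 = 74
t_3 = 77·74 = 66
t_4 = 77·66 = 218
t_5 = 77·218 = 146
t_6 = 77·146 = 234
t_7 = 77·234 = 98
t_8 = 77·98 = 122
t_9 = 77·122 = 178
t_10 = 77·178 = 138
t_11 = 77·138 = 130
t_12 = 77·130 = 26
t_13 = 77·26 = 210
t_14 = 77·210 = 42
t_15 = 77·42 = 162
t_16 = 77·162 = 186
t_17 = 77·186 = 242
t_18 = 77·242 = 202
t_19 = 77·202 = 194
t_20 = 77·194 = 90
t_21 = 77·90 = 18
t_22 = 77·18 = 106
t_23 = 77·106 = 226
t_24 = 77·226 = 250
t_25 = 77·250 = 50
t_26 = 77·50 = 10
t_27 = 77·10 = 2
t_28 = 77·2 = 154
t_29 = 77·154 = 82
t_30 = 77·82 = 170
t_31 = 77·170 = 34
t_32 = 77·34 = 58
(t_32) = (58) = (t_0), so the sequence has period 32.
383 ≡ 31 (mod 32), hence t_383 = t_31 = 34.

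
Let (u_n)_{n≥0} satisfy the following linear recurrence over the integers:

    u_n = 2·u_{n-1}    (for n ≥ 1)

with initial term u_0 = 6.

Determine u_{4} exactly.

u_1 = 2·6 = 12
u_2 = 2·12 = 24
u_3 = 2·24 = 48
u_4 = 2·48 = 96

96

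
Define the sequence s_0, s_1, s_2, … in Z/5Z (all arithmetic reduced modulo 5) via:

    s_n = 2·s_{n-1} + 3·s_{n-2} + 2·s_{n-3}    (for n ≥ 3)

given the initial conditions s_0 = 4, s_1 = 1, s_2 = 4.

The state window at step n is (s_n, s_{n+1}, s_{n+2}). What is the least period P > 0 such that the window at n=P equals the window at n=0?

124

n=0: window = (4, 1, 4)
n=1: window = (1, 4, 4)
n=2: window = (4, 4, 2)
n=3: window = (4, 2, 4)
n=4: window = (2, 4, 2)
n=5: window = (4, 2, 0)
n=6: window = (2, 0, 4)
n=7: window = (0, 4, 2)
n=8: window = (4, 2, 1)
n=9: window = (2, 1, 1)
n=10: window = (1, 1, 4)
n=11: window = (1, 4, 3)
n=12: window = (4, 3, 0)
n=13: window = (3, 0, 2)
n=14: window = (0, 2, 0)
n=15: window = (2, 0, 1)
n=16: window = (0, 1, 1)
n=17: window = (1, 1, 0)
n=18: window = (1, 0, 0)
n=19: window = (0, 0, 2)
n=20: window = (0, 2, 4)
n=21: window = (2, 4, 4)
n=22: window = (4, 4, 4)
n=23: window = (4, 4, 3)
n=24: window = (4, 3, 1)
n=25: window = (3, 1, 4)
n=26: window = (1, 4, 2)
n=27: window = (4, 2, 3)
n=28: window = (2, 3, 0)
n=29: window = (3, 0, 3)
n=30: window = (0, 3, 2)
n=31: window = (3, 2, 3)
n=32: window = (2, 3, 3)
n=33: window = (3, 3, 4)
n=34: window = (3, 4, 3)
n=35: window = (4, 3, 4)
n=36: window = (3, 4, 0)
n=37: window = (4, 0, 3)
n=38: window = (0, 3, 4)
n=39: window = (3, 4, 2)
n=40: window = (4, 2, 2)
…
n=122: window = (4, 0, 4)
n=123: window = (0, 4, 1)
n=124: window = (4, 1, 4)
window at n=124 equals window at n=0 → period = 124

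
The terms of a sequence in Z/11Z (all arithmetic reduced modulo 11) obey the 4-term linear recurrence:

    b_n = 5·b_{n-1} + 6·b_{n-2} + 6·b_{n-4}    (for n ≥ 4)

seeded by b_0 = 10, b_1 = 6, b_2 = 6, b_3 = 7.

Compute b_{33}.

b_4 = 5·7 + 6·6 + 0·6 + 6·10 = 10
b_5 = 5·10 + 6·7 + 0·6 + 6·6 = 7
b_6 = 5·7 + 6·10 + 0·7 + 6·6 = 10
b_7 = 5·10 + 6·7 + 0·10 + 6·7 = 2
b_8 = 5·2 + 6·10 + 0·7 + 6·10 = 9
b_9 = 5·9 + 6·2 + 0·10 + 6·7 = 0
b_10 = 5·0 + 6·9 + 0·2 + 6·10 = 4
b_11 = 5·4 + 6·0 + 0·9 + 6·2 = 10
b_12 = 5·10 + 6·4 + 0·0 + 6·9 = 7
b_13 = 5·7 + 6·10 + 0·4 + 6·0 = 7
b_14 = 5·7 + 6·7 + 0·10 + 6·4 = 2
b_15 = 5·2 + 6·7 + 0·7 + 6·10 = 2
b_16 = 5·2 + 6·2 + 0·7 + 6·7 = 9
b_17 = 5·9 + 6·2 + 0·2 + 6·7 = 0
b_18 = 5·0 + 6·9 + 0·2 + 6·2 = 0
b_19 = 5·0 + 6·0 + 0·9 + 6·2 = 1
b_20 = 5·1 + 6·0 + 0·0 + 6·9 = 4
b_21 = 5·4 + 6·1 + 0·0 + 6·0 = 4
b_22 = 5·4 + 6·4 + 0·1 + 6·0 = 0
b_23 = 5·0 + 6·4 + 0·4 + 6·1 = 8
b_24 = 5·8 + 6·0 + 0·4 + 6·4 = 9
b_25 = 5·9 + 6·8 + 0·0 + 6·4 = 7
b_26 = 5·7 + 6·9 + 0·8 + 6·0 = 1
b_27 = 5·1 + 6·7 + 0·9 + 6·8 = 7
b_28 = 5·7 + 6·1 + 0·7 + 6·9 = 7
b_29 = 5·7 + 6·7 + 0·1 + 6·7 = 9
b_30 = 5·9 + 6·7 + 0·7 + 6·1 = 5
b_31 = 5·5 + 6·9 + 0·7 + 6·7 = 0
b_32 = 5·0 + 6·5 + 0·9 + 6·7 = 6
b_33 = 5·6 + 6·0 + 0·5 + 6·9 = 7

7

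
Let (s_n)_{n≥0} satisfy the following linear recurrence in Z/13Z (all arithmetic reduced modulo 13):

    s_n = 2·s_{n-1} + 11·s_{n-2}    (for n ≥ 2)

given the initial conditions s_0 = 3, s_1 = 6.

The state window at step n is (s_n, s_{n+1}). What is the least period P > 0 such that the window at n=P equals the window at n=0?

12

n=0: window = (3, 6)
n=1: window = (6, 6)
n=2: window = (6, 0)
n=3: window = (0, 1)
n=4: window = (1, 2)
n=5: window = (2, 2)
n=6: window = (2, 0)
n=7: window = (0, 9)
n=8: window = (9, 5)
n=9: window = (5, 5)
n=10: window = (5, 0)
n=11: window = (0, 3)
n=12: window = (3, 6)
window at n=12 equals window at n=0 → period = 12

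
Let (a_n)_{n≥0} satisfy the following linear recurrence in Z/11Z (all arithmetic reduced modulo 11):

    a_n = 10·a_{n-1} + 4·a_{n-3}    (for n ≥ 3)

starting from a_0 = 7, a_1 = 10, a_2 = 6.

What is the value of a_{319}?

1

a_3 = 10·6 + 0·10 + 4·7 = 0
a_4 = 10·0 + 0·6 + 4·10 = 7
a_5 = 10·7 + 0·0 + 4·6 = 6
a_6 = 10·6 + 0·7 + 4·0 = 5
a_7 = 10·5 + 0·6 + 4·7 = 1
a_8 = 10·1 + 0·5 + 4·6 = 1
a_9 = 10·1 + 0·1 + 4·5 = 8
a_10 = 10·8 + 0·1 + 4·1 = 7
a_11 = 10·7 + 0·8 + 4·1 = 8
a_12 = 10·8 + 0·7 + 4·8 = 2
a_13 = 10·2 + 0·8 + 4·7 = 4
a_14 = 10·4 + 0·2 + 4·8 = 6
a_15 = 10·6 + 0·4 + 4·2 = 2
a_16 = 10·2 + 0·6 + 4·4 = 3
a_17 = 10·3 + 0·2 + 4·6 = 10
a_18 = 10·10 + 0·3 + 4·2 = 9
a_19 = 10·9 + 0·10 + 4·3 = 3
a_20 = 10·3 + 0·9 + 4·10 = 4
a_21 = 10·4 + 0·3 + 4·9 = 10
a_22 = 10·10 + 0·4 + 4·3 = 2
a_23 = 10·2 + 0·10 + 4·4 = 3
a_24 = 10·3 + 0·2 + 4·10 = 4
a_25 = 10·4 + 0·3 + 4·2 = 4
a_26 = 10·4 + 0·4 + 4·3 = 8
a_27 = 10·8 + 0·4 + 4·4 = 8
a_28 = 10·8 + 0·8 + 4·4 = 8
a_29 = 10·8 + 0·8 + 4·8 = 2
a_30 = 10·2 + 0·8 + 4·8 = 8
a_31 = 10·8 + 0·2 + 4·8 = 2
a_32 = 10·2 + 0·8 + 4·2 = 6
a_33 = 10·6 + 0·2 + 4·8 = 4
a_34 = 10·4 + 0·6 + 4·2 = 4
a_35 = 10·4 + 0·4 + 4·6 = 9
a_36 = 10·9 + 0·4 + 4·4 = 7
a_37 = 10·7 + 0·9 + 4·4 = 9
a_38 = 10·9 + 0·7 + 4·9 = 5
a_39 = 10·5 + 0·9 + 4·7 = 1
a_40 = 10·1 + 0·5 + 4·9 = 2
a_41 = 10·2 + 0·1 + 4·5 = 7
a_42 = 10·7 + 0·2 + 4·1 = 8
a_43 = 10·8 + 0·7 + 4·2 = 0
a_44 = 10·0 + 0·8 + 4·7 = 6
a_45 = 10·6 + 0·0 + 4·8 = 4
a_46 = 10·4 + 0·6 + 4·0 = 7
a_47 = 10·7 + 0·4 + 4·6 = 6
a_48 = 10·6 + 0·7 + 4·4 = 10
a_49 = 10·10 + 0·6 + 4·7 = 7
a_50 = 10·7 + 0·10 + 4·6 = 6
a_51 = 10·6 + 0·7 + 4·10 = 1
a_52 = 10·1 + 0·6 + 4·7 = 5
a_53 = 10·5 + 0·1 + 4·6 = 8
a_54 = 10·8 + 0·5 + 4·1 = 7
a_55 = 10·7 + 0·8 + 4·5 = 2
a_56 = 10·2 + 0·7 + 4·8 = 8
a_57 = 10·8 + 0·2 + 4·7 = 9
a_58 = 10·9 + 0·8 + 4·2 = 10
a_59 = 10·10 + 0·9 + 4·8 = 0
a_60 = 10·0 + 0·10 + 4·9 = 3
a_61 = 10·3 + 0·0 + 4·10 = 4
a_62 = 10·4 + 0·3 + 4·0 = 7
a_63 = 10·7 + 0·4 + 4·3 = 5
a_64 = 10·5 + 0·7 + 4·4 = 0
a_65 = 10·0 + 0·5 + 4·7 = 6
a_66 = 10·6 + 0·0 + 4·5 = 3
a_67 = 10·3 + 0·6 + 4·0 = 8
a_68 = 10·8 + 0·3 + 4·6 = 5
a_69 = 10·5 + 0·8 + 4·3 = 7
a_70 = 10·7 + 0·5 + 4·8 = 3
a_71 = 10·3 + 0·7 + 4·5 = 6
a_72 = 10·6 + 0·3 + 4·7 = 0
a_73 = 10·0 + 0·6 + 4·3 = 1
a_74 = 10·1 + 0·0 + 4·6 = 1
a_75 = 10·1 + 0·1 + 4·0 = 10
a_76 = 10·10 + 0·1 + 4·1 = 5
a_77 = 10·5 + 0·10 + 4·1 = 10
a_78 = 10·10 + 0·5 + 4·10 = 8
a_79 = 10·8 + 0·10 + 4·5 = 1
a_80 = 10·1 + 0·8 + 4·10 = 6
a_81 = 10·6 + 0·1 + 4·8 = 4
a_82 = 10·4 + 0·6 + 4·1 = 0
a_83 = 10·0 + 0·4 + 4·6 = 2
a_84 = 10·2 + 0·0 + 4·4 = 3
a_85 = 10·3 + 0·2 + 4·0 = 8
a_86 = 10·8 + 0·3 + 4·2 = 0
a_87 = 10·0 + 0·8 + 4·3 = 1
a_88 = 10·1 + 0·0 + 4·8 = 9
a_89 = 10·9 + 0·1 + 4·0 = 2
a_90 = 10·2 + 0·9 + 4·1 = 2
a_91 = 10·2 + 0·2 + 4·9 = 1
a_92 = 10·1 + 0·2 + 4·2 = 7
a_93 = 10·7 + 0·1 + 4·2 = 1
a_94 = 10·1 + 0·7 + 4·1 = 3
a_95 = 10·3 + 0·1 + 4·7 = 3
a_96 = 10·3 + 0·3 + 4·1 = 1
a_97 = 10·1 + 0·3 + 4·3 = 0
a_98 = 10·0 + 0·1 + 4·3 = 1
a_99 = 10·1 + 0·0 + 4·1 = 3
a_100 = 10·3 + 0·1 + 4·0 = 8
a_101 = 10·8 + 0·3 + 4·1 = 7
a_102 = 10·7 + 0·8 + 4·3 = 5
a_103 = 10·5 + 0·7 + 4·8 = 5
a_104 = 10·5 + 0·5 + 4·7 = 1
a_105 = 10·1 + 0·5 + 4·5 = 8
a_106 = 10·8 + 0·1 + 4·5 = 1
a_107 = 10·1 + 0·8 + 4·1 = 3
a_108 = 10·3 + 0·1 + 4·8 = 7
a_109 = 10·7 + 0·3 + 4·1 = 8
a_110 = 10·8 + 0·7 + 4·3 = 4
a_111 = 10·4 + 0·8 + 4·7 = 2
a_112 = 10·2 + 0·4 + 4·8 = 8
a_113 = 10·8 + 0·2 + 4·4 = 8
a_114 = 10·8 + 0·8 + 4·2 = 0
a_115 = 10·0 + 0·8 + 4·8 = 10
a_116 = 10·10 + 0·0 + 4·8 = 0
a_117 = 10·0 + 0·10 + 4·0 = 0
a_118 = 10·0 + 0·0 + 4·10 = 7
a_119 = 10·7 + 0·0 + 4·0 = 4
a_120 = 10·4 + 0·7 + 4·0 = 7
a_121 = 10·7 + 0·4 + 4·7 = 10
a_122 = 10·10 + 0·7 + 4·4 = 6
(a_120, a_121, a_122) = (7, 10, 6) = (a_0, a_1, a_2), so the sequence has period 120.
319 ≡ 79 (mod 120), hence a_319 = a_79 = 1.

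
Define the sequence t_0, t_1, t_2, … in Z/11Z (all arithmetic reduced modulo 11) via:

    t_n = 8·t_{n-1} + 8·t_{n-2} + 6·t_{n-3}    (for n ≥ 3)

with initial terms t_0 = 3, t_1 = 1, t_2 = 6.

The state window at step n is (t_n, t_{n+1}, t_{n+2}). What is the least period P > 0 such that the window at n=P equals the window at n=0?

n=0: window = (3, 1, 6)
n=1: window = (1, 6, 8)
n=2: window = (6, 8, 8)
n=3: window = (8, 8, 10)
n=4: window = (8, 10, 5)
n=5: window = (10, 5, 3)
n=6: window = (5, 3, 3)
n=7: window = (3, 3, 1)
n=8: window = (3, 1, 6)
window at n=8 equals window at n=0 → period = 8

8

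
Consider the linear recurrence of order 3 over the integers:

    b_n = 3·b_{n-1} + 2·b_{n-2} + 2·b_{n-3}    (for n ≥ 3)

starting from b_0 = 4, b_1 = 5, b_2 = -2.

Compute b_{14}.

18720498

b_3 = 3·-2 + 2·5 + 2·4 = 12
b_4 = 3·12 + 2·-2 + 2·5 = 42
b_5 = 3·42 + 2·12 + 2·-2 = 146
b_6 = 3·146 + 2·42 + 2·12 = 546
b_7 = 3·546 + 2·146 + 2·42 = 2014
b_8 = 3·2014 + 2·546 + 2·146 = 7426
b_9 = 3·7426 + 2·2014 + 2·546 = 27398
b_10 = 3·27398 + 2·7426 + 2·2014 = 101074
b_11 = 3·101074 + 2·27398 + 2·7426 = 372870
b_12 = 3·372870 + 2·101074 + 2·27398 = 1375554
b_13 = 3·1375554 + 2·372870 + 2·101074 = 5074550
b_14 = 3·5074550 + 2·1375554 + 2·372870 = 18720498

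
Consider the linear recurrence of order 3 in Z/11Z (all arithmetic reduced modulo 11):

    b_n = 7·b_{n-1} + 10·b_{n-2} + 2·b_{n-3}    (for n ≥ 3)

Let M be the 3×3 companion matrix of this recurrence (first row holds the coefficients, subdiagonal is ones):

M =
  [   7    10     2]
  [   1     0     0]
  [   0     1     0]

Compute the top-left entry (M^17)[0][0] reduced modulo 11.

10

(M^17)[0][0] is the top entry after applying M 17 times to the unit state (1, 0, 0). Equivalently it is h_{19} for the auxiliary sequence (h_n) obeying the same recurrence with h_2 = 1 and h_i = 0 for 0 ≤ i < 2:
h_3 = 7·1 + 10·0 + 2·0 = 7
h_4 = 7·7 + 10·1 + 2·0 = 4
h_5 = 7·4 + 10·7 + 2·1 = 1
h_6 = 7·1 + 10·4 + 2·7 = 6
h_7 = 7·6 + 10·1 + 2·4 = 5
h_8 = 7·5 + 10·6 + 2·1 = 9
h_9 = 7·9 + 10·5 + 2·6 = 4
h_10 = 7·4 + 10·9 + 2·5 = 7
h_11 = 7·7 + 10·4 + 2·9 = 8
h_12 = 7·8 + 10·7 + 2·4 = 2
h_13 = 7·2 + 10·8 + 2·7 = 9
h_14 = 7·9 + 10·2 + 2·8 = 0
h_15 = 7·0 + 10·9 + 2·2 = 6
h_16 = 7·6 + 10·0 + 2·9 = 5
h_17 = 7·5 + 10·6 + 2·0 = 7
h_18 = 7·7 + 10·5 + 2·6 = 1
h_19 = 7·1 + 10·7 + 2·5 = 10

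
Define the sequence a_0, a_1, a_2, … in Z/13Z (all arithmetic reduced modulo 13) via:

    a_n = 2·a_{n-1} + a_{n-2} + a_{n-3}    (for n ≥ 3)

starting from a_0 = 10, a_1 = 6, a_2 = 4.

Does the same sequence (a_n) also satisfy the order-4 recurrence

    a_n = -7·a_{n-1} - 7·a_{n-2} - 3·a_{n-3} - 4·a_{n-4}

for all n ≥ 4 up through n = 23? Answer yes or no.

yes

Terms a_0..a_23: 10, 6, 4, 11, 6, 1, 6, 6, 6, 11, 8, 7, 7, 3, 7, 11, 6, 4, 12, 8, 6, 6, 0, 12
n=4: candidate gives 6, actual a_4 = 6 ✓
n=5: candidate gives 1, actual a_5 = 1 ✓
n=6: candidate gives 6, actual a_6 = 6 ✓
n=7: candidate gives 6, actual a_7 = 6 ✓
n=8: candidate gives 6, actual a_8 = 6 ✓
n=9: candidate gives 11, actual a_9 = 11 ✓
n=10: candidate gives 8, actual a_10 = 8 ✓
n=11: candidate gives 7, actual a_11 = 7 ✓
n=12: candidate gives 7, actual a_12 = 7 ✓
n=13: candidate gives 3, actual a_13 = 3 ✓
n=14: candidate gives 7, actual a_14 = 7 ✓
n=15: candidate gives 11, actual a_15 = 11 ✓
n=16: candidate gives 6, actual a_16 = 6 ✓
n=17: candidate gives 4, actual a_17 = 4 ✓
n=18: candidate gives 12, actual a_18 = 12 ✓
n=19: candidate gives 8, actual a_19 = 8 ✓
n=20: candidate gives 6, actual a_20 = 6 ✓
n=21: candidate gives 6, actual a_21 = 6 ✓
n=22: candidate gives 0, actual a_22 = 0 ✓
n=23: candidate gives 12, actual a_23 = 12 ✓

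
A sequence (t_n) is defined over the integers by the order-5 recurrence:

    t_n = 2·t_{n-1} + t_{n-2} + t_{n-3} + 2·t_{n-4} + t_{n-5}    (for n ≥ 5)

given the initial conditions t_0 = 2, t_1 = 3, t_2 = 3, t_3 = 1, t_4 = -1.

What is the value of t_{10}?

t_5 = 2·-1 + 1·1 + 1·3 + 2·3 + 1·2 = 10
t_6 = 2·10 + 1·-1 + 1·1 + 2·3 + 1·3 = 29
t_7 = 2·29 + 1·10 + 1·-1 + 2·1 + 1·3 = 72
t_8 = 2·72 + 1·29 + 1·10 + 2·-1 + 1·1 = 182
t_9 = 2·182 + 1·72 + 1·29 + 2·10 + 1·-1 = 484
t_10 = 2·484 + 1·182 + 1·72 + 2·29 + 1·10 = 1290

1290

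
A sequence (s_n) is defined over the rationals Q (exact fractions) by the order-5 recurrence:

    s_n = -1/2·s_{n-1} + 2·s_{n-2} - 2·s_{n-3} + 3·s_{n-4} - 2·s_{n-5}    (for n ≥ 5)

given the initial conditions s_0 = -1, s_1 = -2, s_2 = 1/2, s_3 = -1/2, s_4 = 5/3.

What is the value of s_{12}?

s_5 = -1/2·5/3 + 2·-1/2 + -2·1/2 + 3·-2 + -2·-1 = -41/6
s_6 = -1/2·-41/6 + 2·5/3 + -2·-1/2 + 3·1/2 + -2·-2 = 53/4
s_7 = -1/2·53/4 + 2·-41/6 + -2·5/3 + 3·-1/2 + -2·1/2 = -209/8
s_8 = -1/2·-209/8 + 2·53/4 + -2·-41/6 + 3·5/3 + -2·-1/2 = 2843/48
s_9 = -1/2·2843/48 + 2·-209/8 + -2·53/4 + 3·-41/6 + -2·5/3 = -12691/96
s_10 = -1/2·-12691/96 + 2·2843/48 + -2·-209/8 + 3·53/4 + -2·-41/6 = 55723/192
s_11 = -1/2·55723/192 + 2·-12691/96 + -2·2843/48 + 3·-209/8 + -2·53/4 = -243011/384
s_12 = -1/2·-243011/384 + 2·55723/192 + -2·-12691/96 + 3·2843/48 + -2·-209/8 = 1068443/768

1068443/768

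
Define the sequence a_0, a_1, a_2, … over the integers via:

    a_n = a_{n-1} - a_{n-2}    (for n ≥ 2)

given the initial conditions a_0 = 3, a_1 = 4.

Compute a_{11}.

-1

a_2 = 1·4 + -1·3 = 1
a_3 = 1·1 + -1·4 = -3
a_4 = 1·-3 + -1·1 = -4
a_5 = 1·-4 + -1·-3 = -1
a_6 = 1·-1 + -1·-4 = 3
a_7 = 1·3 + -1·-1 = 4
a_8 = 1·4 + -1·3 = 1
a_9 = 1·1 + -1·4 = -3
a_10 = 1·-3 + -1·1 = -4
a_11 = 1·-4 + -1·-3 = -1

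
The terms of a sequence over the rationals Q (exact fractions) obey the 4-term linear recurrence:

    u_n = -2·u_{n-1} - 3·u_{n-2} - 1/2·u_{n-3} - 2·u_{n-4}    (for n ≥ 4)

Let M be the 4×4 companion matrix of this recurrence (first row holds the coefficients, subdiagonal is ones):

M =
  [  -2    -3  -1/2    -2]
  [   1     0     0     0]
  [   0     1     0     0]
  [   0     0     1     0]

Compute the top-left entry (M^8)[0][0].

427/4

(M^8)[0][0] is the top entry after applying M 8 times to the unit state (1, 0, 0, 0). Equivalently it is h_{11} for the auxiliary sequence (h_n) obeying the same recurrence with h_3 = 1 and h_i = 0 for 0 ≤ i < 3:
h_4 = -2·1 + -3·0 + -1/2·0 + -2·0 = -2
h_5 = -2·-2 + -3·1 + -1/2·0 + -2·0 = 1
h_6 = -2·1 + -3·-2 + -1/2·1 + -2·0 = 7/2
h_7 = -2·7/2 + -3·1 + -1/2·-2 + -2·1 = -11
h_8 = -2·-11 + -3·7/2 + -1/2·1 + -2·-2 = 15
h_9 = -2·15 + -3·-11 + -1/2·7/2 + -2·1 = -3/4
h_10 = -2·-3/4 + -3·15 + -1/2·-11 + -2·7/2 = -45
h_11 = -2·-45 + -3·-3/4 + -1/2·15 + -2·-11 = 427/4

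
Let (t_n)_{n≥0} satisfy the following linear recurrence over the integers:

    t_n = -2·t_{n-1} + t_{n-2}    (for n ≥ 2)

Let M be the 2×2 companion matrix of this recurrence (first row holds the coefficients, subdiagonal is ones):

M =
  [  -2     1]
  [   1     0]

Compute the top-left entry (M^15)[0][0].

(M^15)[0][0] is the top entry after applying M 15 times to the unit state (1, 0). Equivalently it is h_{16} for the auxiliary sequence (h_n) obeying the same recurrence with h_1 = 1 and h_i = 0 for 0 ≤ i < 1:
h_2 = -2·1 + 1·0 = -2
h_3 = -2·-2 + 1·1 = 5
h_4 = -2·5 + 1·-2 = -12
h_5 = -2·-12 + 1·5 = 29
h_6 = -2·29 + 1·-12 = -70
h_7 = -2·-70 + 1·29 = 169
h_8 = -2·169 + 1·-70 = -408
h_9 = -2·-408 + 1·169 = 985
h_10 = -2·985 + 1·-408 = -2378
h_11 = -2·-2378 + 1·985 = 5741
h_12 = -2·5741 + 1·-2378 = -13860
h_13 = -2·-13860 + 1·5741 = 33461
h_14 = -2·33461 + 1·-13860 = -80782
h_15 = -2·-80782 + 1·33461 = 195025
h_16 = -2·195025 + 1·-80782 = -470832

-470832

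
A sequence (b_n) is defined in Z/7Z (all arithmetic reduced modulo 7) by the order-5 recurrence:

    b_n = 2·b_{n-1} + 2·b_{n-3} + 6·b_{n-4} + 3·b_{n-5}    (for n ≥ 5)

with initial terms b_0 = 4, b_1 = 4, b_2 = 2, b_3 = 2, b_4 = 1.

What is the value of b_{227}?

0

b_5 = 2·1 + 0·2 + 2·2 + 6·4 + 3·4 = 0
b_6 = 2·0 + 0·1 + 2·2 + 6·2 + 3·4 = 0
b_7 = 2·0 + 0·0 + 2·1 + 6·2 + 3·2 = 6
b_8 = 2·6 + 0·0 + 2·0 + 6·1 + 3·2 = 3
b_9 = 2·3 + 0·6 + 2·0 + 6·0 + 3·1 = 2
b_10 = 2·2 + 0·3 + 2·6 + 6·0 + 3·0 = 2
Continuing the recurrence:
  b_11 = 4;  b_12 = 6;  b_13 = 2;  b_14 = 2;  b_15 = 4;  b_16 = 4
  b_17 = 0;  b_18 = 5;  b_19 = 6;  b_20 = 6;  b_21 = 6;  b_22 = 5
  b_23 = 3;  b_24 = 2;  b_25 = 5;  b_26 = 1;  b_27 = 4;  b_28 = 4
  b_29 = 4;  b_30 = 2;  b_31 = 4;  b_32 = 3;  b_33 = 4;  b_34 = 5
  b_35 = 4;  b_36 = 4;  b_37 = 2;  b_38 = 5;  b_39 = 1;  b_40 = 0
  b_41 = 6;  b_42 = 1;  b_43 = 2;  b_44 = 5;  b_45 = 6;  b_46 = 5
  b_47 = 0;  b_48 = 6;  b_49 = 3;  b_50 = 5;  b_51 = 2;  b_52 = 4
  b_53 = 5;  b_54 = 4;  b_55 = 1;  b_56 = 0;  b_57 = 1;  b_58 = 1
  b_59 = 6;  b_60 = 3;  b_61 = 0;  b_62 = 0;  b_63 = 3;  b_64 = 0
  b_65 = 2;  b_66 = 3;  b_67 = 3;  b_68 = 5;  b_69 = 0;  b_70 = 2
  b_71 = 6;  b_72 = 2;  b_73 = 2;  b_74 = 0;  b_75 = 4;  b_76 = 0
  b_77 = 4;  b_78 = 1;  b_79 = 5;  b_80 = 2;  b_81 = 2;  b_82 = 4
  b_83 = 3;  b_84 = 2;  b_85 = 2;  b_86 = 5;  b_87 = 2;  b_88 = 1
  b_89 = 2;  b_90 = 2;  b_91 = 5;  b_92 = 5;  b_93 = 1;  b_94 = 2
  b_95 = 1;  b_96 = 0;  b_97 = 4;  b_98 = 4;  b_99 = 6;  b_100 = 2
  b_101 = 1;  b_102 = 1;  b_103 = 5;  b_104 = 0;  b_105 = 0;  b_106 = 5
  b_107 = 1;  b_108 = 3;  b_109 = 2;  b_110 = 1;  b_111 = 1;  b_112 = 6
  b_113 = 0;  b_114 = 0;  b_115 = 0;  b_116 = 4;  b_117 = 5;  b_118 = 3
  b_119 = 0;  b_120 = 6;  b_121 = 4;  b_122 = 6;  b_123 = 5;  b_124 = 5
  b_125 = 1;  b_126 = 4;  b_127 = 3;  b_128 = 4;  b_129 = 2;  b_130 = 2
  b_131 = 0;  b_132 = 2;  b_133 = 4;  b_134 = 5;  b_135 = 6;  b_136 = 4
  b_137 = 6;  b_138 = 3;  b_139 = 2;  b_140 = 2;  b_141 = 2;  b_142 = 2
  b_143 = 1;  b_144 = 3;  b_145 = 0;  b_146 = 6;  b_147 = 2;  b_148 = 4
  b_149 = 1;  b_150 = 0;  b_151 = 3;  b_152 = 3;  b_153 = 3;  b_154 = 1
  b_155 = 5;  b_156 = 1;  b_157 = 3;  b_158 = 3;  b_159 = 6;  b_160 = 4
  b_161 = 0;  b_162 = 4;  b_163 = 5;  b_164 = 3;  b_165 = 5;  b_166 = 2
  b_167 = 3;  b_168 = 0;  b_169 = 1;  b_170 = 0;  b_171 = 3;  b_172 = 3
  b_173 = 5;  b_174 = 5;  b_175 = 6;  b_176 = 0;  b_177 = 0;  b_178 = 1
  b_179 = 4;  b_180 = 5;  b_181 = 5;  b_182 = 3;  b_183 = 1;  b_184 = 5
  b_185 = 5;  b_186 = 3;  b_187 = 3;  b_188 = 0;  b_189 = 2;  b_190 = 1
  b_191 = 1;  b_192 = 1;  b_193 = 2;  b_194 = 4;  b_195 = 5;  b_196 = 2
  b_197 = 6;  b_198 = 3;  b_199 = 3;  b_200 = 3;  b_201 = 5;  b_202 = 3
  b_203 = 4;  b_204 = 3;  b_205 = 2;  b_206 = 3;  b_207 = 3;  b_208 = 5
  b_209 = 2;  b_210 = 6;  b_211 = 0;  b_212 = 1;  b_213 = 6;  b_214 = 5
  b_215 = 2;  b_216 = 1;  b_217 = 2;  b_218 = 0;  b_219 = 1;  b_220 = 4
  b_221 = 2;  b_222 = 5;  b_223 = 3;  b_224 = 2;  b_225 = 3
b_226 = 2·3 + 0·2 + 2·3 + 6·5 + 3·2 = 6
b_227 = 2·6 + 0·3 + 2·2 + 6·3 + 3·5 = 0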